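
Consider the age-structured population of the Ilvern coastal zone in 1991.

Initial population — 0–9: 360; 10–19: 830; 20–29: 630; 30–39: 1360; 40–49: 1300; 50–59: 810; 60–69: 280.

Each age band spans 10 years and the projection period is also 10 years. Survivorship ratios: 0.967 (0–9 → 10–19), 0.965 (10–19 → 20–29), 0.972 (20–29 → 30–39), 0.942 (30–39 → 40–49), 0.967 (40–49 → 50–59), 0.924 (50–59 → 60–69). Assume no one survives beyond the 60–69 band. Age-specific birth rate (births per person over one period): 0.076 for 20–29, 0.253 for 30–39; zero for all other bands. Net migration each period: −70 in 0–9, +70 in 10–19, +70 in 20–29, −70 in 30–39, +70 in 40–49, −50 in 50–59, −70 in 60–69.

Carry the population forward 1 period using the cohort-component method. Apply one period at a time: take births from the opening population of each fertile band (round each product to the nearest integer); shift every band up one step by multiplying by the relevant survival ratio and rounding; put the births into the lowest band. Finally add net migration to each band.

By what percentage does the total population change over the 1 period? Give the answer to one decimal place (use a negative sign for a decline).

(Bands numbered youngest = 1 to oldest = 7.)
[period 1]
Births: 630 × 0.076 = 48 ; 1360 × 0.253 = 344 — total 392
Band 2: 360 × 0.967 = 348
Band 3: 830 × 0.965 = 801
Band 4: 630 × 0.972 = 612
Band 5: 1360 × 0.942 = 1281
Band 6: 1300 × 0.967 = 1257
Band 7: 810 × 0.924 = 748
Net migration: Band 1 − 70 → 322; Band 2 + 70 → 418; Band 3 + 70 → 871; Band 4 − 70 → 542; Band 5 + 70 → 1351; Band 6 − 50 → 1207; Band 7 − 70 → 678
End of period: [322, 418, 871, 542, 1351, 1207, 678]
Total: 5570 → 5389; change = -181; percentage change = -3.2%

-3.2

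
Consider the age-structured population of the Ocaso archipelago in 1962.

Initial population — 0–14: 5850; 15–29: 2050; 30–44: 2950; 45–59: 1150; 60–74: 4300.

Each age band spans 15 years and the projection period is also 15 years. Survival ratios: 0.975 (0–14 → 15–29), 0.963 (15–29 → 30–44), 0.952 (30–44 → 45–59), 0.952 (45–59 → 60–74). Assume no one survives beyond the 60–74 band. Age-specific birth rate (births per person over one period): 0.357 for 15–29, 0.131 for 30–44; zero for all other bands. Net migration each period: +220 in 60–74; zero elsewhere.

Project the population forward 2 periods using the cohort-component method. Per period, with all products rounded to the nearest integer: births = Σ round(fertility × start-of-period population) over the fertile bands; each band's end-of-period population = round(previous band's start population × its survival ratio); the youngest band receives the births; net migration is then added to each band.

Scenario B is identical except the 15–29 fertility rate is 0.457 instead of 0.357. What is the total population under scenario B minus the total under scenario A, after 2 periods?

Let band 1 be 0–14 through band 5 = 60–74.
After projecting period 1:
Births: 2050 × 0.357 = 732  |  2950 × 0.131 = 386 ⇒ total 1118
Band 2: 5850 × 0.975 = 5704
Band 3: 2050 × 0.963 = 1974
Band 4: 2950 × 0.952 = 2808
Band 5: 1150 × 0.952 = 1095
Net migration: Band 5 + 220 → 1315
End of period: [1118, 5704, 1974, 2808, 1315]
After projecting period 2:
Births: 5704 × 0.357 = 2036  |  1974 × 0.131 = 259 ⇒ total 2295
Band 2: 1118 × 0.975 = 1090
Band 3: 5704 × 0.963 = 5493
Band 4: 1974 × 0.952 = 1879
Band 5: 2808 × 0.952 = 2673
Net migration: Band 5 + 220 → 2893
End of period: [2295, 1090, 5493, 1879, 2893]
Scenario A total after 2 periods: 13650
Scenario B projection —
After projecting period 1:
Births: 2050 × 0.457 = 937  |  2950 × 0.131 = 386 ⇒ total 1323
Band 2: 5850 × 0.975 = 5704
Band 3: 2050 × 0.963 = 1974
Band 4: 2950 × 0.952 = 2808
Band 5: 1150 × 0.952 = 1095
Net migration: Band 5 + 220 → 1315
End of period: [1323, 5704, 1974, 2808, 1315]
After projecting period 2:
Births: 5704 × 0.457 = 2607  |  1974 × 0.131 = 259 ⇒ total 2866
Band 2: 1323 × 0.975 = 1290
Band 3: 5704 × 0.963 = 5493
Band 4: 1974 × 0.952 = 1879
Band 5: 2808 × 0.952 = 2673
Net migration: Band 5 + 220 → 2893
End of period: [2866, 1290, 5493, 1879, 2893]
Scenario B total after 2 periods: 14421
Difference B − A = 14421 − 13650 = 771

771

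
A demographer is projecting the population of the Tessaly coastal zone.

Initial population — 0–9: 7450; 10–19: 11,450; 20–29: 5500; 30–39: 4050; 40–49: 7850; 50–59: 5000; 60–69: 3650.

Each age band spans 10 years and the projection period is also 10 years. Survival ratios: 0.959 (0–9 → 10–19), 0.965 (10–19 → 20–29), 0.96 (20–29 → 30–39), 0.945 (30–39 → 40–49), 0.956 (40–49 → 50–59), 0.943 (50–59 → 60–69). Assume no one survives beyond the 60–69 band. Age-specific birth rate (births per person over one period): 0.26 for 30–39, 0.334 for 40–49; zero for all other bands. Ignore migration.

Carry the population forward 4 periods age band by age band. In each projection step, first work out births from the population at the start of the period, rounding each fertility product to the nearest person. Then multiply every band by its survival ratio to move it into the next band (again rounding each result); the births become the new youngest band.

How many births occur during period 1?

3675

Call the bands 1 to 7, youngest first.
Period 1:
Births: 4050 × 0.26 = 1053 ; 7850 × 0.334 = 2622 — total 3675
Band 2: 7450 × 0.959 = 7145
Band 3: 11450 × 0.965 = 11049
Band 4: 5500 × 0.96 = 5280
Band 5: 4050 × 0.945 = 3827
Band 6: 7850 × 0.956 = 7505
Band 7: 5000 × 0.943 = 4715
End of period: [3675, 7145, 11049, 5280, 3827, 7505, 4715]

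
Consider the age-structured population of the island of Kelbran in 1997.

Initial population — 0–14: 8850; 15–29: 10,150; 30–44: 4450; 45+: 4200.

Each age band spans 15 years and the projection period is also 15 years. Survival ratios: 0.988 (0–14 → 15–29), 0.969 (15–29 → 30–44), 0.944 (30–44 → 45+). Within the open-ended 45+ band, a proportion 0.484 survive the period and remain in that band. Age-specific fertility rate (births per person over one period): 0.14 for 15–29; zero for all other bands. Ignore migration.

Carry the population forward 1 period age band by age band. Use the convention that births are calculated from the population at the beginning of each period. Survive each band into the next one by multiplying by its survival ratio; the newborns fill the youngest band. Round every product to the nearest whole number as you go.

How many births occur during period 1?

Let band 1 be 0–14 through band 4 = 45+.
Period 1.
Births: 10150 * 0.14 = 1421
Band 2: 8850 * 0.988 = 8744
Band 3: 10150 * 0.969 = 9835
Band 4: 4450 * 0.944 + 4200 * 0.484 = 4201 + 2033 = 6234
→ [1421, 8744, 9835, 6234]

1421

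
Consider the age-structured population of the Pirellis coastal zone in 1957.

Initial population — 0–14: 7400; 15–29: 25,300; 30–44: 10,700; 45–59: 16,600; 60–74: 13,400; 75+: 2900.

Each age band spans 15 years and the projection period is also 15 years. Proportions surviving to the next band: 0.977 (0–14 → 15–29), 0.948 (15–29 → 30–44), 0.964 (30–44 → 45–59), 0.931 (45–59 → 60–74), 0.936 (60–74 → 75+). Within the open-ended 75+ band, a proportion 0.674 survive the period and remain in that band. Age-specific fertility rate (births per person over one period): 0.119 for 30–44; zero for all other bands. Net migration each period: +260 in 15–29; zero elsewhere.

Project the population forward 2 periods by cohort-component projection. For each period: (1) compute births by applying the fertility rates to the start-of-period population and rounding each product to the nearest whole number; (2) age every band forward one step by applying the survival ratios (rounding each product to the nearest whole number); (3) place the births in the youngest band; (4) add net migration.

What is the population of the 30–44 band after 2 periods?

Numbering the bands 1..6 from youngest to oldest:
After projecting period 1:
Births: 10700 × 0.119 = 1273
Band 2: 7400 × 0.977 = 7230
Band 3: 25300 × 0.948 = 23984
Band 4: 10700 × 0.964 = 10315
Band 5: 16600 × 0.931 = 15455
Band 6: 13400 × 0.936 + 2900 × 0.674 = 12542 + 1955 = 14497
Net migration: Band 2 + 260 → 7490
Giving 1273 / 7490 / 23984 / 10315 / 15455 / 14497.
After projecting period 2:
Births: 23984 × 0.119 = 2854
Band 2: 1273 × 0.977 = 1244
Band 3: 7490 × 0.948 = 7101
Band 4: 23984 × 0.964 = 23121
Band 5: 10315 × 0.931 = 9603
Band 6: 15455 × 0.936 + 14497 × 0.674 = 14466 + 9771 = 24237
Net migration: Band 2 + 260 → 1504
Giving 2854 / 1504 / 7101 / 23121 / 9603 / 24237.

7101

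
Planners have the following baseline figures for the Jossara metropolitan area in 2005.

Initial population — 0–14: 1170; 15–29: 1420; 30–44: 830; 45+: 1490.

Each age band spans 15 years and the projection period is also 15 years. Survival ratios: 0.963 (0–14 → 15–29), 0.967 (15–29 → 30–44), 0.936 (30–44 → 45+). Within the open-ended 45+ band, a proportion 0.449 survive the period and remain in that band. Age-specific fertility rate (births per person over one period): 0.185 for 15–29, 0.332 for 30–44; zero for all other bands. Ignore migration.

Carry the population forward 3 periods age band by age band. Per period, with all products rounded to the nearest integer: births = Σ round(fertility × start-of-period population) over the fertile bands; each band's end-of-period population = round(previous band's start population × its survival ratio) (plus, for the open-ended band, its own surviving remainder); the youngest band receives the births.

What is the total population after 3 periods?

3487

(Bands numbered youngest = 1 to oldest = 4.)
After projecting period 1:
Births: 1420 × 0.185 = 263  |  830 × 0.332 = 276 → total 539
Band 2: 1170 × 0.963 = 1127
Band 3: 1420 × 0.967 = 1373
Band 4: 830 × 0.936 + 1490 × 0.449 = 777 + 669 = 1446
Population now: 0–14=539, 15–29=1127, 30–44=1373, 45+=1446
After projecting period 2:
Births: 1127 × 0.185 = 208  |  1373 × 0.332 = 456 → total 664
Band 2: 539 × 0.963 = 519
Band 3: 1127 × 0.967 = 1090
Band 4: 1373 × 0.936 + 1446 × 0.449 = 1285 + 649 = 1934
Population now: 0–14=664, 15–29=519, 30–44=1090, 45+=1934
After projecting period 3:
Births: 519 × 0.185 = 96  |  1090 × 0.332 = 362 → total 458
Band 2: 664 × 0.963 = 639
Band 3: 519 × 0.967 = 502
Band 4: 1090 × 0.936 + 1934 × 0.449 = 1020 + 868 = 1888
Population now: 0–14=458, 15–29=639, 30–44=502, 45+=1888
Total after period 3: 458 + 639 + 502 + 1888 = 3487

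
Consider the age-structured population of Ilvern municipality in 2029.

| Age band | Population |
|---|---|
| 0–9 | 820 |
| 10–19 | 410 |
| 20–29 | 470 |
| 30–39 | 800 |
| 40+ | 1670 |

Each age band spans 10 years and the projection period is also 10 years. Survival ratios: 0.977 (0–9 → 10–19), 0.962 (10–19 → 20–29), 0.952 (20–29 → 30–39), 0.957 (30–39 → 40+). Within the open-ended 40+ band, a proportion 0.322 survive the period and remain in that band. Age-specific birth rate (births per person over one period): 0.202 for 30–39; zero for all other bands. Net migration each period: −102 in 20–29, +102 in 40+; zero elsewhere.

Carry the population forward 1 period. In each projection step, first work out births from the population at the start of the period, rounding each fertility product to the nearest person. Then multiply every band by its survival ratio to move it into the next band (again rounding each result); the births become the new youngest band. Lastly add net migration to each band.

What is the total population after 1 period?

3108

Numbering the bands 1..5 from youngest to oldest:
Period 1:
Births: 800 * 0.202 = 162
Band 2: 820 * 0.977 = 801
Band 3: 410 * 0.962 = 394
Band 4: 470 * 0.952 = 447
Band 5: 800 * 0.957 + 1670 * 0.322 = 766 + 538 = 1304
Net migration: Band 3 − 102 → 292; Band 5 + 102 → 1406
End of period: [162, 801, 292, 447, 1406]
Total after period 1: 162 + 801 + 292 + 447 + 1406 = 3108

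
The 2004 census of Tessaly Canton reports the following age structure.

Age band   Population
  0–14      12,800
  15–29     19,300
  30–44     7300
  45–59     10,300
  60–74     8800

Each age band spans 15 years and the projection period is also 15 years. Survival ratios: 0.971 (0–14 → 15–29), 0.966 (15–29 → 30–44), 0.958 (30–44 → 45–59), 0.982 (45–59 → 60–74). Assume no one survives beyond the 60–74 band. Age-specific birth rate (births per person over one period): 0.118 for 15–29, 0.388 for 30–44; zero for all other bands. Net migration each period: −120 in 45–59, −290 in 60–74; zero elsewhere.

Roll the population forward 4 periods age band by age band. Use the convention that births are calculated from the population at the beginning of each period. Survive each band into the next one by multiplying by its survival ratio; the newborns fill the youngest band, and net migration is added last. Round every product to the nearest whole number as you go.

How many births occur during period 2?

(Bands numbered youngest = 1 to oldest = 5.)
Period 1.
Births: 19300 × 0.118 = 2277  |  7300 × 0.388 = 2832 — total 5109
Band 2: 12800 × 0.971 = 12429
Band 3: 19300 × 0.966 = 18644
Band 4: 7300 × 0.958 = 6993
Band 5: 10300 × 0.982 = 10115
Net migration: Band 4 − 120 → 6873; Band 5 − 290 → 9825
→ [5109, 12429, 18644, 6873, 9825]
Period 2.
Births: 12429 × 0.118 = 1467  |  18644 × 0.388 = 7234 — total 8701
Band 2: 5109 × 0.971 = 4961
Band 3: 12429 × 0.966 = 12006
Band 4: 18644 × 0.958 = 17861
Band 5: 6873 × 0.982 = 6749
Net migration: Band 4 − 120 → 17741; Band 5 − 290 → 6459
→ [8701, 4961, 12006, 17741, 6459]

8701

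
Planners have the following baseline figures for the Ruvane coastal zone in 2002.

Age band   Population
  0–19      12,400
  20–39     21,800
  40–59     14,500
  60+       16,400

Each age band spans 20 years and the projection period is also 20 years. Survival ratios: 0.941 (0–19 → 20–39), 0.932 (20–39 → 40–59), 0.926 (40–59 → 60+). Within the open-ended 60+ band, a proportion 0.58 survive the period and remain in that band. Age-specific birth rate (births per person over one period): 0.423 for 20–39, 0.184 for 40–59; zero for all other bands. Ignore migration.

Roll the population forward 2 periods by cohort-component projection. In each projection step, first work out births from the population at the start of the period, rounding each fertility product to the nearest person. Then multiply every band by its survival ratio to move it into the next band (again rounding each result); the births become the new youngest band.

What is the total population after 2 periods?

62857

(Groups numbered youngest = 1 to oldest = 4.)
[period 1]
Births: 21800 * 0.423 = 9221, 14500 * 0.184 = 2668 ⇒ total 11889
Group 2: 12400 * 0.941 = 11668
Group 3: 21800 * 0.932 = 20318
Group 4: 14500 * 0.926 + 16400 * 0.58 = 13427 + 9512 = 22939
→ [11889, 11668, 20318, 22939]
[period 2]
Births: 11668 * 0.423 = 4936, 20318 * 0.184 = 3739 ⇒ total 8675
Group 2: 11889 * 0.941 = 11188
Group 3: 11668 * 0.932 = 10875
Group 4: 20318 * 0.926 + 22939 * 0.58 = 18814 + 13305 = 32119
→ [8675, 11188, 10875, 32119]
Total after period 2: 8675 + 11188 + 10875 + 32119 = 62857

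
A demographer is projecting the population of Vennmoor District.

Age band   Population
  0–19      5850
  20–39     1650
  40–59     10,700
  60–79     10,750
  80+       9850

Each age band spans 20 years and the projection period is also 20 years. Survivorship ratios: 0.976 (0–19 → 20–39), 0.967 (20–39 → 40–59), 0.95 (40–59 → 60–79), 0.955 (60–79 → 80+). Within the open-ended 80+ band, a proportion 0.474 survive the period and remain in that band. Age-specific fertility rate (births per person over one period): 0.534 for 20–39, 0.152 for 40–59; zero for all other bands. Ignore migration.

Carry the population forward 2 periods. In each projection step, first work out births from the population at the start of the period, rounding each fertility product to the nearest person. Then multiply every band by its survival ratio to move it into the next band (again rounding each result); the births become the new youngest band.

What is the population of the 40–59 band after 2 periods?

5522

After projecting period 1:
Births: 1650 × 0.534 = 881  |  10700 × 0.152 = 1626 ⇒ total 2507
20–39: 5850 × 0.976 = 5710
40–59: 1650 × 0.967 = 1596
60–79: 10700 × 0.95 = 10165
80+: 10750 × 0.955 + 9850 × 0.474 = 10266 + 4669 = 14935
End of period: [2507, 5710, 1596, 10165, 14935]
After projecting period 2:
Births: 5710 × 0.534 = 3049  |  1596 × 0.152 = 243 ⇒ total 3292
20–39: 2507 × 0.976 = 2447
40–59: 5710 × 0.967 = 5522
60–79: 1596 × 0.95 = 1516
80+: 10165 × 0.955 + 14935 × 0.474 = 9708 + 7079 = 16787
End of period: [3292, 2447, 5522, 1516, 16787]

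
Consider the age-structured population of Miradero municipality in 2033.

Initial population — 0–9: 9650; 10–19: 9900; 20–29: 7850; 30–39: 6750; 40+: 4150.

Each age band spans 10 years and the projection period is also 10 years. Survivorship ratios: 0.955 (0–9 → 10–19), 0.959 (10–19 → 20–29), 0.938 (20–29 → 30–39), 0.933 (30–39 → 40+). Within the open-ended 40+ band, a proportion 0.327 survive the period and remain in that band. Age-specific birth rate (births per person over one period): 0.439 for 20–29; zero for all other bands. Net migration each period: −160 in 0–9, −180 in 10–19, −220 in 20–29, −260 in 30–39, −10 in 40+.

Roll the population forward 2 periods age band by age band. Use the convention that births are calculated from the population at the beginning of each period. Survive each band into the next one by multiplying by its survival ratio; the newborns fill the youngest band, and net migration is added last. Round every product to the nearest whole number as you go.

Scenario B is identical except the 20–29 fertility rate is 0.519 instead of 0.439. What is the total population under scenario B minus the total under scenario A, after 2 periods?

(Bands numbered youngest = 1 to oldest = 5.)
[period 1]
Births: 7850 × 0.439 = 3446
Band 2: 9650 × 0.955 = 9216
Band 3: 9900 × 0.959 = 9494
Band 4: 7850 × 0.938 = 7363
Band 5: 6750 × 0.933 + 4150 × 0.327 = 6298 + 1357 = 7655
Net migration: Band 1 − 160 → 3286; Band 2 − 180 → 9036; Band 3 − 220 → 9274; Band 4 − 260 → 7103; Band 5 − 10 → 7645
Population now: 0–9=3286, 10–19=9036, 20–29=9274, 30–39=7103, 40+=7645
[period 2]
Births: 9274 × 0.439 = 4071
Band 2: 3286 × 0.955 = 3138
Band 3: 9036 × 0.959 = 8666
Band 4: 9274 × 0.938 = 8699
Band 5: 7103 × 0.933 + 7645 × 0.327 = 6627 + 2500 = 9127
Net migration: Band 1 − 160 → 3911; Band 2 − 180 → 2958; Band 3 − 220 → 8446; Band 4 − 260 → 8439; Band 5 − 10 → 9117
Population now: 0–9=3911, 10–19=2958, 20–29=8446, 30–39=8439, 40+=9117
Scenario A total after 2 periods: 32871
Scenario B projection —
[period 1]
Births: 7850 × 0.519 = 4074
Band 2: 9650 × 0.955 = 9216
Band 3: 9900 × 0.959 = 9494
Band 4: 7850 × 0.938 = 7363
Band 5: 6750 × 0.933 + 4150 × 0.327 = 6298 + 1357 = 7655
Net migration: Band 1 − 160 → 3914; Band 2 − 180 → 9036; Band 3 − 220 → 9274; Band 4 − 260 → 7103; Band 5 − 10 → 7645
Population now: 0–9=3914, 10–19=9036, 20–29=9274, 30–39=7103, 40+=7645
[period 2]
Births: 9274 × 0.519 = 4813
Band 2: 3914 × 0.955 = 3738
Band 3: 9036 × 0.959 = 8666
Band 4: 9274 × 0.938 = 8699
Band 5: 7103 × 0.933 + 7645 × 0.327 = 6627 + 2500 = 9127
Net migration: Band 1 − 160 → 4653; Band 2 − 180 → 3558; Band 3 − 220 → 8446; Band 4 − 260 → 8439; Band 5 − 10 → 9117
Population now: 0–9=4653, 10–19=3558, 20–29=8446, 30–39=8439, 40+=9117
Scenario B total after 2 periods: 34213
Difference B − A = 34213 − 32871 = 1342

1342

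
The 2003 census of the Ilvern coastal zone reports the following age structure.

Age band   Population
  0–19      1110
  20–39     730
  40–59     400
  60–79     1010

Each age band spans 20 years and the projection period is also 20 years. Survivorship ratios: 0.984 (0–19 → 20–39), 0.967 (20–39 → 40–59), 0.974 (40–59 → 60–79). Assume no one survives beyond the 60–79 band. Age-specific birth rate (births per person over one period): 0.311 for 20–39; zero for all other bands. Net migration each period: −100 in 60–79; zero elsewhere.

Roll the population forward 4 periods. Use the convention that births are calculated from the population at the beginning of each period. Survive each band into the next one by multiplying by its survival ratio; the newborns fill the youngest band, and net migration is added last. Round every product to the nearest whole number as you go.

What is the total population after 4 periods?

(Bands numbered youngest = 1 to oldest = 4.)
Period 1.
Births: 730 × 0.311 = 227
Band 2: 1110 × 0.984 = 1092
Band 3: 730 × 0.967 = 706
Band 4: 400 × 0.974 = 390
Net migration: Band 4 − 100 → 290
Giving 227 / 1092 / 706 / 290.
Period 2.
Births: 1092 × 0.311 = 340
Band 2: 227 × 0.984 = 223
Band 3: 1092 × 0.967 = 1056
Band 4: 706 × 0.974 = 688
Net migration: Band 4 − 100 → 588
Giving 340 / 223 / 1056 / 588.
Period 3.
Births: 223 × 0.311 = 69
Band 2: 340 × 0.984 = 335
Band 3: 223 × 0.967 = 216
Band 4: 1056 × 0.974 = 1029
Net migration: Band 4 − 100 → 929
Giving 69 / 335 / 216 / 929.
Period 4.
Births: 335 × 0.311 = 104
Band 2: 69 × 0.984 = 68
Band 3: 335 × 0.967 = 324
Band 4: 216 × 0.974 = 210
Net migration: Band 4 − 100 → 110
Giving 104 / 68 / 324 / 110.
Total after period 4: 104 + 68 + 324 + 110 = 606

606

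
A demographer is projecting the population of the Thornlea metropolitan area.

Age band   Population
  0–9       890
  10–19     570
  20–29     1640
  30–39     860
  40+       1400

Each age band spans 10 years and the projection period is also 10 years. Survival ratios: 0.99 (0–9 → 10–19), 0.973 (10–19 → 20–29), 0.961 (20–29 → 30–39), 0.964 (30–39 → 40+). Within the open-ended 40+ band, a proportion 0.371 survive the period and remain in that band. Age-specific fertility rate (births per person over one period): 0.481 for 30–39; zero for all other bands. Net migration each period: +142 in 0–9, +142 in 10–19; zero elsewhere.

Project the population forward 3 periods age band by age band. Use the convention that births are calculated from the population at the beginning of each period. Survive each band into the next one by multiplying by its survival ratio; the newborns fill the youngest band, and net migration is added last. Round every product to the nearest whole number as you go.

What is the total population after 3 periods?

4323

(Groups numbered youngest = 1 to oldest = 5.)
— Period 1 —
Births: 860 * 0.481 = 414
Group 2: 890 * 0.99 = 881
Group 3: 570 * 0.973 = 555
Group 4: 1640 * 0.961 = 1576
Group 5: 860 * 0.964 + 1400 * 0.371 = 829 + 519 = 1348
Net migration: Group 1 + 142 → 556; Group 2 + 142 → 1023
End of period: [556, 1023, 555, 1576, 1348]
— Period 2 —
Births: 1576 * 0.481 = 758
Group 2: 556 * 0.99 = 550
Group 3: 1023 * 0.973 = 995
Group 4: 555 * 0.961 = 533
Group 5: 1576 * 0.964 + 1348 * 0.371 = 1519 + 500 = 2019
Net migration: Group 1 + 142 → 900; Group 2 + 142 → 692
End of period: [900, 692, 995, 533, 2019]
— Period 3 —
Births: 533 * 0.481 = 256
Group 2: 900 * 0.99 = 891
Group 3: 692 * 0.973 = 673
Group 4: 995 * 0.961 = 956
Group 5: 533 * 0.964 + 2019 * 0.371 = 514 + 749 = 1263
Net migration: Group 1 + 142 → 398; Group 2 + 142 → 1033
End of period: [398, 1033, 673, 956, 1263]
Total after period 3: 398 + 1033 + 673 + 956 + 1263 = 4323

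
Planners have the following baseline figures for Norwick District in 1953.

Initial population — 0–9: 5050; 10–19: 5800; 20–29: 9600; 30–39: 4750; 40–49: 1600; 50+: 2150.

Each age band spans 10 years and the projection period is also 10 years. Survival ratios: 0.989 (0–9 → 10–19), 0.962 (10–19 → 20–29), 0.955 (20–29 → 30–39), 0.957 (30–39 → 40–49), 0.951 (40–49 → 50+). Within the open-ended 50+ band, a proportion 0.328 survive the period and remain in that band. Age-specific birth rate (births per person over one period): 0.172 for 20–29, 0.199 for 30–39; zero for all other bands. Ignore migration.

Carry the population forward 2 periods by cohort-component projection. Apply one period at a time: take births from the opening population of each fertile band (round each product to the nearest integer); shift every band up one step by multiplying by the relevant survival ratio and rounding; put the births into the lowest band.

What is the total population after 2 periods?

— Period 1 —
Births: 9600 × 0.172 = 1651 ; 4750 × 0.199 = 945 → 2596
10–19: 5050 × 0.989 = 4994
20–29: 5800 × 0.962 = 5580
30–39: 9600 × 0.955 = 9168
40–49: 4750 × 0.957 = 4546
50+: 1600 × 0.951 + 2150 × 0.328 = 1522 + 705 = 2227
→ [2596, 4994, 5580, 9168, 4546, 2227]
— Period 2 —
Births: 5580 × 0.172 = 960 ; 9168 × 0.199 = 1824 → 2784
10–19: 2596 × 0.989 = 2567
20–29: 4994 × 0.962 = 4804
30–39: 5580 × 0.955 = 5329
40–49: 9168 × 0.957 = 8774
50+: 4546 × 0.951 + 2227 × 0.328 = 4323 + 730 = 5053
→ [2784, 2567, 4804, 5329, 8774, 5053]
Total after period 2: 2784 + 2567 + 4804 + 5329 + 8774 + 5053 = 29311

29311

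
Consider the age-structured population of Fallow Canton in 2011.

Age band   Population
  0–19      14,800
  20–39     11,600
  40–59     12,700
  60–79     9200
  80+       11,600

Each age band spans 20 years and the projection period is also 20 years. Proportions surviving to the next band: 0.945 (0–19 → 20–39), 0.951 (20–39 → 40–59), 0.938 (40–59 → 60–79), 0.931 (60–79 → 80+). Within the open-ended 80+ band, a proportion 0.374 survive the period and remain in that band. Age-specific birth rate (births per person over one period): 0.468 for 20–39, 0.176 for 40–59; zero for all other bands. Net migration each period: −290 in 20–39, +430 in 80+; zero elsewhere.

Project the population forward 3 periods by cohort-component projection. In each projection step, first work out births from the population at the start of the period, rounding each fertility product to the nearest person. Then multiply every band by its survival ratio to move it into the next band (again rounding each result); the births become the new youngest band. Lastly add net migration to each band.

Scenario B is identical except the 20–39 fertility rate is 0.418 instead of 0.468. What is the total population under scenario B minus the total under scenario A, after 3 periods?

-1746

Period 1:
Births: 11600 × 0.468 = 5429 ; 12700 × 0.176 = 2235 — total 7664
20–39: 14800 × 0.945 = 13986
40–59: 11600 × 0.951 = 11032
60–79: 12700 × 0.938 = 11913
80+: 9200 × 0.931 + 11600 × 0.374 = 8565 + 4338 = 12903
Net migration: 20–39 − 290 → 13696; 80+ + 430 → 13333
Giving 7664 / 13696 / 11032 / 11913 / 13333.
Period 2:
Births: 13696 × 0.468 = 6410 ; 11032 × 0.176 = 1942 — total 8352
20–39: 7664 × 0.945 = 7242
40–59: 13696 × 0.951 = 13025
60–79: 11032 × 0.938 = 10348
80+: 11913 × 0.931 + 13333 × 0.374 = 11091 + 4987 = 16078
Net migration: 20–39 − 290 → 6952; 80+ + 430 → 16508
Giving 8352 / 6952 / 13025 / 10348 / 16508.
Period 3:
Births: 6952 × 0.468 = 3254 ; 13025 × 0.176 = 2292 — total 5546
20–39: 8352 × 0.945 = 7893
40–59: 6952 × 0.951 = 6611
60–79: 13025 × 0.938 = 12217
80+: 10348 × 0.931 + 16508 × 0.374 = 9634 + 6174 = 15808
Net migration: 20–39 − 290 → 7603; 80+ + 430 → 16238
Giving 5546 / 7603 / 6611 / 12217 / 16238.
Scenario A total after 3 periods: 48215
Scenario B projection —
Period 1:
Births: 11600 × 0.418 = 4849 ; 12700 × 0.176 = 2235 — total 7084
20–39: 14800 × 0.945 = 13986
40–59: 11600 × 0.951 = 11032
60–79: 12700 × 0.938 = 11913
80+: 9200 × 0.931 + 11600 × 0.374 = 8565 + 4338 = 12903
Net migration: 20–39 − 290 → 13696; 80+ + 430 → 13333
Giving 7084 / 13696 / 11032 / 11913 / 13333.
Period 2:
Births: 13696 × 0.418 = 5725 ; 11032 × 0.176 = 1942 — total 7667
20–39: 7084 × 0.945 = 6694
40–59: 13696 × 0.951 = 13025
60–79: 11032 × 0.938 = 10348
80+: 11913 × 0.931 + 13333 × 0.374 = 11091 + 4987 = 16078
Net migration: 20–39 − 290 → 6404; 80+ + 430 → 16508
Giving 7667 / 6404 / 13025 / 10348 / 16508.
Period 3:
Births: 6404 × 0.418 = 2677 ; 13025 × 0.176 = 2292 — total 4969
20–39: 7667 × 0.945 = 7245
40–59: 6404 × 0.951 = 6090
60–79: 13025 × 0.938 = 12217
80+: 10348 × 0.931 + 16508 × 0.374 = 9634 + 6174 = 15808
Net migration: 20–39 − 290 → 6955; 80+ + 430 → 16238
Giving 4969 / 6955 / 6090 / 12217 / 16238.
Scenario B total after 3 periods: 46469
Difference B − A = 46469 − 48215 = -1746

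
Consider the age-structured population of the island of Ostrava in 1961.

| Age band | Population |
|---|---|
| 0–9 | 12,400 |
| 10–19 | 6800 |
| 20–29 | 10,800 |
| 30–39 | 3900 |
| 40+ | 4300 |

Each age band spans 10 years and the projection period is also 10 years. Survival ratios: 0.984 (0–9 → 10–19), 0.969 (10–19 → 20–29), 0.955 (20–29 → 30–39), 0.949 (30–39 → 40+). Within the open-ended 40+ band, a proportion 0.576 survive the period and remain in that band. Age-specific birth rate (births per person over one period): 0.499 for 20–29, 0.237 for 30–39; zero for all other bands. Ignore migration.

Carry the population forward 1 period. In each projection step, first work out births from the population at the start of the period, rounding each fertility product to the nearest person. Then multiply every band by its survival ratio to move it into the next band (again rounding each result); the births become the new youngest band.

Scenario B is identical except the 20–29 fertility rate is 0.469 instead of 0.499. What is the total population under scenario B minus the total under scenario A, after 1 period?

-324

After projecting period 1:
Births: 10800 × 0.499 = 5389 ; 3900 × 0.237 = 924 ⇒ total 6313
10–19: 12400 × 0.984 = 12202
20–29: 6800 × 0.969 = 6589
30–39: 10800 × 0.955 = 10314
40+: 3900 × 0.949 + 4300 × 0.576 = 3701 + 2477 = 6178
→ [6313, 12202, 6589, 10314, 6178]
Scenario A total after 1 period: 41596
Scenario B projection —
After projecting period 1:
Births: 10800 × 0.469 = 5065 ; 3900 × 0.237 = 924 ⇒ total 5989
10–19: 12400 × 0.984 = 12202
20–29: 6800 × 0.969 = 6589
30–39: 10800 × 0.955 = 10314
40+: 3900 × 0.949 + 4300 × 0.576 = 3701 + 2477 = 6178
→ [5989, 12202, 6589, 10314, 6178]
Scenario B total after 1 period: 41272
Difference B − A = 41272 − 41596 = -324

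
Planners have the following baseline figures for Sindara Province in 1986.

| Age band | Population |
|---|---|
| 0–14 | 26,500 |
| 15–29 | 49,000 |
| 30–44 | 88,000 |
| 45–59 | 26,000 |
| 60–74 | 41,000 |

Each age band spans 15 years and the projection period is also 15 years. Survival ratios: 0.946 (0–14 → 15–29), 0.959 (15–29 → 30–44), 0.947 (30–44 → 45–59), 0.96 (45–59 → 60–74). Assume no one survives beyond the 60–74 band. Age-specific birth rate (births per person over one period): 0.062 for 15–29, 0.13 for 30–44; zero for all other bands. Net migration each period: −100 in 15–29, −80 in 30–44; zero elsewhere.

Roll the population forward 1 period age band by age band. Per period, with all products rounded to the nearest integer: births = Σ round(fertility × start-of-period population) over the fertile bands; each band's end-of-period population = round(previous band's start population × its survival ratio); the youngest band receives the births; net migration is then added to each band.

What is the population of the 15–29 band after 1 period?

24969

Period 1.
Births: 49000 × 0.062 = 3038  |  88000 × 0.13 = 11440 → 14478
15–29: 26500 × 0.946 = 25069
30–44: 49000 × 0.959 = 46991
45–59: 88000 × 0.947 = 83336
60–74: 26000 × 0.96 = 24960
Net migration: 15–29 − 100 → 24969; 30–44 − 80 → 46911
Giving 14478 / 24969 / 46911 / 83336 / 24960.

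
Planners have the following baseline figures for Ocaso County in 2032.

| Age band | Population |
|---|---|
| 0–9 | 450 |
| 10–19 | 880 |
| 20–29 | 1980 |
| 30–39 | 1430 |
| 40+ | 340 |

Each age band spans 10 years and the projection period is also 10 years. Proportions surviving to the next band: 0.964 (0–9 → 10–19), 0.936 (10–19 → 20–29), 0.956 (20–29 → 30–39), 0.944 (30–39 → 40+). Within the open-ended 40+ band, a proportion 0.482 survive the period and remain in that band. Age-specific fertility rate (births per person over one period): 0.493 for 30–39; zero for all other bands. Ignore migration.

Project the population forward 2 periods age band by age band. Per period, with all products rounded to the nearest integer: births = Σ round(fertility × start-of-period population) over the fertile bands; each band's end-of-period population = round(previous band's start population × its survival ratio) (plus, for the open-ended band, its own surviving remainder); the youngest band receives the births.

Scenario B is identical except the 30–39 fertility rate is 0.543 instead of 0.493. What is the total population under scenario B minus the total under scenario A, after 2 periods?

163

— Period 1 —
Births: 1430 * 0.493 = 705
10–19: 450 * 0.964 = 434
20–29: 880 * 0.936 = 824
30–39: 1980 * 0.956 = 1893
40+: 1430 * 0.944 + 340 * 0.482 = 1350 + 164 = 1514
→ [705, 434, 824, 1893, 1514]
— Period 2 —
Births: 1893 * 0.493 = 933
10–19: 705 * 0.964 = 680
20–29: 434 * 0.936 = 406
30–39: 824 * 0.956 = 788
40+: 1893 * 0.944 + 1514 * 0.482 = 1787 + 730 = 2517
→ [933, 680, 406, 788, 2517]
Scenario A total after 2 periods: 5324
Scenario B projection —
— Period 1 —
Births: 1430 * 0.543 = 776
10–19: 450 * 0.964 = 434
20–29: 880 * 0.936 = 824
30–39: 1980 * 0.956 = 1893
40+: 1430 * 0.944 + 340 * 0.482 = 1350 + 164 = 1514
→ [776, 434, 824, 1893, 1514]
— Period 2 —
Births: 1893 * 0.543 = 1028
10–19: 776 * 0.964 = 748
20–29: 434 * 0.936 = 406
30–39: 824 * 0.956 = 788
40+: 1893 * 0.944 + 1514 * 0.482 = 1787 + 730 = 2517
→ [1028, 748, 406, 788, 2517]
Scenario B total after 2 periods: 5487
Difference B − A = 5487 − 5324 = 163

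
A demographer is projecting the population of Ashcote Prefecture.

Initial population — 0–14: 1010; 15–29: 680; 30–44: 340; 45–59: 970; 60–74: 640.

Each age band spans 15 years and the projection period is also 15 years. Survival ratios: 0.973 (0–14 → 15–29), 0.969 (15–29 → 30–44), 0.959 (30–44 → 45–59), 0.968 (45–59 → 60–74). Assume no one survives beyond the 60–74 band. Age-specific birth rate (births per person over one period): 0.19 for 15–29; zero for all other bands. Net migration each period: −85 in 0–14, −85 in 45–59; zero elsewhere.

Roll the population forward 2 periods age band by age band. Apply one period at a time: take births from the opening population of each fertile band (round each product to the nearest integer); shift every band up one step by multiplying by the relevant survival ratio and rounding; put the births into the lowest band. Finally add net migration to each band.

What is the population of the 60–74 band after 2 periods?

[period 1]
Births: 680 × 0.19 = 129
15–29: 1010 × 0.973 = 983
30–44: 680 × 0.969 = 659
45–59: 340 × 0.959 = 326
60–74: 970 × 0.968 = 939
Net migration: 0–14 − 85 → 44; 45–59 − 85 → 241
→ [44, 983, 659, 241, 939]
[period 2]
Births: 983 × 0.19 = 187
15–29: 44 × 0.973 = 43
30–44: 983 × 0.969 = 953
45–59: 659 × 0.959 = 632
60–74: 241 × 0.968 = 233
Net migration: 0–14 − 85 → 102; 45–59 − 85 → 547
→ [102, 43, 953, 547, 233]

233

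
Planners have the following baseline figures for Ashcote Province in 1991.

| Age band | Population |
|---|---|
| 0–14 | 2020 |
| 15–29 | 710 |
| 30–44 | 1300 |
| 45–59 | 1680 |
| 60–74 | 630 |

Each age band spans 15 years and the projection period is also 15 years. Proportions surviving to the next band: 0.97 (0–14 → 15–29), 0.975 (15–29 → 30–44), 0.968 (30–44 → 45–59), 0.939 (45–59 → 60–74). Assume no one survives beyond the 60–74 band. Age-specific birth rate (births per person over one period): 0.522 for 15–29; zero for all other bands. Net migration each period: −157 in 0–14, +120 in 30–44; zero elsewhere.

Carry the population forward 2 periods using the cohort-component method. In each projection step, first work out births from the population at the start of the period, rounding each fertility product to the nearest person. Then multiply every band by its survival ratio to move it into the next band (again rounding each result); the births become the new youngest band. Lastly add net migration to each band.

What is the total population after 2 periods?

(Bands numbered youngest = 1 to oldest = 5.)
Period 1.
Births: 710 × 0.522 = 371
Band 2: 2020 × 0.97 = 1959
Band 3: 710 × 0.975 = 692
Band 4: 1300 × 0.968 = 1258
Band 5: 1680 × 0.939 = 1578
Net migration: Band 1 − 157 → 214; Band 3 + 120 → 812
Population now: 0–14=214, 15–29=1959, 30–44=812, 45–59=1258, 60–74=1578
Period 2.
Births: 1959 × 0.522 = 1023
Band 2: 214 × 0.97 = 208
Band 3: 1959 × 0.975 = 1910
Band 4: 812 × 0.968 = 786
Band 5: 1258 × 0.939 = 1181
Net migration: Band 1 − 157 → 866; Band 3 + 120 → 2030
Population now: 0–14=866, 15–29=208, 30–44=2030, 45–59=786, 60–74=1181
Total after period 2: 866 + 208 + 2030 + 786 + 1181 = 5071

5071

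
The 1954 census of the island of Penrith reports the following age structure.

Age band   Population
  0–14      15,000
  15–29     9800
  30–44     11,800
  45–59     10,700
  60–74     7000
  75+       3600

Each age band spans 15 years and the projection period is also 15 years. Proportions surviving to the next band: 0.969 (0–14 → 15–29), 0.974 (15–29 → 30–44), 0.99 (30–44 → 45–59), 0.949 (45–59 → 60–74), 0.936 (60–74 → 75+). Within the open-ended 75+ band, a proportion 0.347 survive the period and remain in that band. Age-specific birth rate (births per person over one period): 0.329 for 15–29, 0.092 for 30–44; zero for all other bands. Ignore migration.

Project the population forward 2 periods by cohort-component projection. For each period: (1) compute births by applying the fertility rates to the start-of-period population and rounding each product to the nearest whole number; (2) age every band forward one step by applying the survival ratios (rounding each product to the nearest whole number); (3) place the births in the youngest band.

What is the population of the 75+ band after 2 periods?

12211

Period 1.
Births: 9800 * 0.329 = 3224 ; 11800 * 0.092 = 1086 ⇒ total 4310
15–29: 15000 * 0.969 = 14535
30–44: 9800 * 0.974 = 9545
45–59: 11800 * 0.99 = 11682
60–74: 10700 * 0.949 = 10154
75+: 7000 * 0.936 + 3600 * 0.347 = 6552 + 1249 = 7801
Giving 4310 / 14535 / 9545 / 11682 / 10154 / 7801.
Period 2.
Births: 14535 * 0.329 = 4782 ; 9545 * 0.092 = 878 ⇒ total 5660
15–29: 4310 * 0.969 = 4176
30–44: 14535 * 0.974 = 14157
45–59: 9545 * 0.99 = 9450
60–74: 11682 * 0.949 = 11086
75+: 10154 * 0.936 + 7801 * 0.347 = 9504 + 2707 = 12211
Giving 5660 / 4176 / 14157 / 9450 / 11086 / 12211.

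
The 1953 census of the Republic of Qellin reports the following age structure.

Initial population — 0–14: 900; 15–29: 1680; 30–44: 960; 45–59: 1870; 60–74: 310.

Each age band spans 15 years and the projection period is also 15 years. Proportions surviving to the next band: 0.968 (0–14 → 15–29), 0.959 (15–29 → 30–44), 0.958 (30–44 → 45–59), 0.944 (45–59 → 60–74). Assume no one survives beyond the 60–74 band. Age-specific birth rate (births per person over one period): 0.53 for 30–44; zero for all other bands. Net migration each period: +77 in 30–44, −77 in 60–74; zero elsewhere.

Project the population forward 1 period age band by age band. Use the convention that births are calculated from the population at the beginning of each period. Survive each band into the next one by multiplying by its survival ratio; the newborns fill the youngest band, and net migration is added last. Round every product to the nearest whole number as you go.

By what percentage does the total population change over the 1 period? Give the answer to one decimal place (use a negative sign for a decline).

-0.8

[period 1]
Births: 960 × 0.53 = 509
15–29: 900 × 0.968 = 871
30–44: 1680 × 0.959 = 1611
45–59: 960 × 0.958 = 920
60–74: 1870 × 0.944 = 1765
Net migration: 30–44 + 77 → 1688; 60–74 − 77 → 1688
End of period: [509, 871, 1688, 920, 1688]
Total: 5720 → 5676; change = -44; percentage change = -0.8%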